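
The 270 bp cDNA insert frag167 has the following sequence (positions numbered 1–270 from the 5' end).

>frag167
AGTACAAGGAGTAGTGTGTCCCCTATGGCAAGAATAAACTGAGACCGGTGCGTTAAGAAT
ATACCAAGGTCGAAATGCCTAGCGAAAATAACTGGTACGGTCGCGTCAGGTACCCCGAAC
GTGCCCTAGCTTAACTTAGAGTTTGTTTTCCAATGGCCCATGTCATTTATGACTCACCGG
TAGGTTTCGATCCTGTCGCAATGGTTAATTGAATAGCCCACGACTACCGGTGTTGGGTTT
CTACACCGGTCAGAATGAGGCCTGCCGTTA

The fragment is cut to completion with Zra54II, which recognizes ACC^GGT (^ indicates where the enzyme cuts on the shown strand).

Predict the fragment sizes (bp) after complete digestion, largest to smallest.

Zra54II sites (ACCGGT) start at positions 44, 176, 226, 245.
Zra54II cuts after base 3 of each site, so after positions 46, 178, 228, 247.
Linear molecule, 4 cuts → 5 fragments:
  1–46 → 46 bp
  47–178 → 132 bp
  179–228 → 50 bp
  229–247 → 19 bp
  248–270 → 23 bp
Sorted largest to smallest: 132, 50, 46, 23, 19 bp.

132, 50, 46, 23, 19 bp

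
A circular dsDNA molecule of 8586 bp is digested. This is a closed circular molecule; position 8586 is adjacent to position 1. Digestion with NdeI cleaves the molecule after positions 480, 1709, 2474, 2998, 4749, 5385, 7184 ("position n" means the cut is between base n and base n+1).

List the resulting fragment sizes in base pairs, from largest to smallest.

1882, 1799, 1751, 1229, 765, 636, 524 bp

Circular molecule, 7 cuts → 7 fragments:
  1709 − 480 = 1229 bp
  2474 − 1709 = 765 bp
  2998 − 2474 = 524 bp
  4749 − 2998 = 1751 bp
  5385 − 4749 = 636 bp
  7184 − 5385 = 1799 bp
  wrap: 8586 − 7184 + 480 = 1882 bp
Sorted largest to smallest: 1882, 1799, 1751, 1229, 765, 636, 524 bp.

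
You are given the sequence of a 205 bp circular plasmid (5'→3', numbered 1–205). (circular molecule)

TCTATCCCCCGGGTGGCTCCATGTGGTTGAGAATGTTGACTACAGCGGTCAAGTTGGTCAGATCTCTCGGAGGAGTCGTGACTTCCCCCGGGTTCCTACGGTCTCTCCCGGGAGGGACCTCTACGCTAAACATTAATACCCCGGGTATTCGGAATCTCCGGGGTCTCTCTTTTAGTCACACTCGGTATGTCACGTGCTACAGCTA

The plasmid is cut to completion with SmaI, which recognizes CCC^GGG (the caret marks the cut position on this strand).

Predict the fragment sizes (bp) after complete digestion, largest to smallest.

79, 73, 33, 20 bp

SmaI sites (CCCGGG) start at positions 8, 87, 107, 140.
SmaI cuts after base 3 of each site, so after positions 10, 89, 109, 142.
Circular molecule, 4 cuts → 4 fragments:
  11–89 → 79 bp
  90–109 → 20 bp
  110–142 → 33 bp
  143–205 then 1–10 → 63 + 10 = 73 bp
Sorted largest to smallest: 79, 73, 33, 20 bp.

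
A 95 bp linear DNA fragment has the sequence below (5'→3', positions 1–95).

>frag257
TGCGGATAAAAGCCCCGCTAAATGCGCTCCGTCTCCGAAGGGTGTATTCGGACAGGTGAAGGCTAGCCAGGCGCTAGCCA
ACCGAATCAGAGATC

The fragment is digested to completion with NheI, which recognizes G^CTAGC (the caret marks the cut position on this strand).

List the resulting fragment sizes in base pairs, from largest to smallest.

62, 22, 11 bp

NheI sites (GCTAGC) start at positions 62, 73.
NheI cuts after the first base of each site, so after positions 62, 73.
Linear molecule, 2 cuts → 3 fragments:
  1–62 → 62 bp
  63–73 → 11 bp
  74–95 → 22 bp
Sorted largest to smallest: 62, 22, 11 bp.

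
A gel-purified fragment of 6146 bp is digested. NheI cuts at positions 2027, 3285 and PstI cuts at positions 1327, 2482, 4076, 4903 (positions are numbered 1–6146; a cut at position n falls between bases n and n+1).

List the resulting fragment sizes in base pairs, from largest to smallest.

Combined cut positions (sorted): 1327, 2027, 2482, 3285, 4076, 4903.
Linear molecule, 6 cuts → 7 fragments:
  1327 − 0 = 1327 bp
  2027 − 1327 = 700 bp
  2482 − 2027 = 455 bp
  3285 − 2482 = 803 bp
  4076 − 3285 = 791 bp
  4903 − 4076 = 827 bp
  6146 − 4903 = 1243 bp
Sorted largest to smallest: 1327, 1243, 827, 803, 791, 700, 455 bp.

1327, 1243, 827, 803, 791, 700, 455 bp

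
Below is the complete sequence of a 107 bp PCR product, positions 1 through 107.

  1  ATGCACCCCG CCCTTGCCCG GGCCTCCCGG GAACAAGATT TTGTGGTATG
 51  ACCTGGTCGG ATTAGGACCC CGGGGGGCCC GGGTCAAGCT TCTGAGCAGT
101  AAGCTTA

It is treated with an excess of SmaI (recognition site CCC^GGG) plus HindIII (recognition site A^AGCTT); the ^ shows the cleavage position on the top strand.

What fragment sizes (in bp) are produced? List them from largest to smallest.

SmaI sites (CCCGGG) start at positions 17, 26, 69, 78.
SmaI cuts after base 3 of each site, so after positions 19, 28, 71, 80.
HindIII sites (AAGCTT) start at positions 86, 101.
HindIII cuts after the first base of each site, so after positions 86, 101.
Combined cut positions: 19, 28, 71, 80, 86, 101.
Linear molecule, 6 cuts → 7 fragments:
  1–19 → 19 bp
  20–28 → 9 bp
  29–71 → 43 bp
  72–80 → 9 bp
  81–86 → 6 bp
  87–101 → 15 bp
  102–107 → 6 bp
Sorted largest to smallest: 43, 19, 15, 9, 9, 6, 6 bp.

43, 19, 15, 9, 9, 6, 6 bp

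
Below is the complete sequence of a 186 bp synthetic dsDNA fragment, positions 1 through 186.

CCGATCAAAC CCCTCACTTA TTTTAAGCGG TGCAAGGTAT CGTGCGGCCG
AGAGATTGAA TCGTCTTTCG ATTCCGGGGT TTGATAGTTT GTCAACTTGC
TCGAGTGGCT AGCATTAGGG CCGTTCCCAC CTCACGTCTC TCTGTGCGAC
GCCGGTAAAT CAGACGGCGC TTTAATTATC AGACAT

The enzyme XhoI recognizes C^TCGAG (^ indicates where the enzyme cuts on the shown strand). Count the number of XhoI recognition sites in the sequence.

1

CTCGAG occurs starting at position 100.
XhoI cuts at 1 site.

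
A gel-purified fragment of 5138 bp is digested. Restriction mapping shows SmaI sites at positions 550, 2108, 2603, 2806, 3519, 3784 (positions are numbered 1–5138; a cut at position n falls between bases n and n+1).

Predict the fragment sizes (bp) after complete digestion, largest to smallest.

1558, 1354, 713, 550, 495, 265, 203 bp

Linear molecule, 6 cuts → 7 fragments:
  550 − 0 = 550 bp
  2108 − 550 = 1558 bp
  2603 − 2108 = 495 bp
  2806 − 2603 = 203 bp
  3519 − 2806 = 713 bp
  3784 − 3519 = 265 bp
  5138 − 3784 = 1354 bp
Sorted largest to smallest: 1558, 1354, 713, 550, 495, 265, 203 bp.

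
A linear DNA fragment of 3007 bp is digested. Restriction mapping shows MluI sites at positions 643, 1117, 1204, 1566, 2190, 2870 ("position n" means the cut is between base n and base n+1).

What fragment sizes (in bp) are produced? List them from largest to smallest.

680, 643, 624, 474, 362, 137, 87 bp

Linear molecule, 6 cuts → 7 fragments:
  643 − 0 = 643 bp
  1117 − 643 = 474 bp
  1204 − 1117 = 87 bp
  1566 − 1204 = 362 bp
  2190 − 1566 = 624 bp
  2870 − 2190 = 680 bp
  3007 − 2870 = 137 bp
Sorted largest to smallest: 680, 643, 624, 474, 362, 137, 87 bp.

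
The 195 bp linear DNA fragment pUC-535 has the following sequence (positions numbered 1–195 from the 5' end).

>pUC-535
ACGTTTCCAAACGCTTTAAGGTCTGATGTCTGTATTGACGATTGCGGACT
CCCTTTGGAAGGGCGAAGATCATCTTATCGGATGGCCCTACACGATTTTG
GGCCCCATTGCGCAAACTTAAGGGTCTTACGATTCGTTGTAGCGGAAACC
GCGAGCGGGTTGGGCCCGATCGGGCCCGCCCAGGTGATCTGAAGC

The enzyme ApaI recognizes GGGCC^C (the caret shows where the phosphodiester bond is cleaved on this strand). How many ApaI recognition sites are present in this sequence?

GGGCCC occurs starting at positions 100, 162, 172.
ApaI cuts at 3 sites.

3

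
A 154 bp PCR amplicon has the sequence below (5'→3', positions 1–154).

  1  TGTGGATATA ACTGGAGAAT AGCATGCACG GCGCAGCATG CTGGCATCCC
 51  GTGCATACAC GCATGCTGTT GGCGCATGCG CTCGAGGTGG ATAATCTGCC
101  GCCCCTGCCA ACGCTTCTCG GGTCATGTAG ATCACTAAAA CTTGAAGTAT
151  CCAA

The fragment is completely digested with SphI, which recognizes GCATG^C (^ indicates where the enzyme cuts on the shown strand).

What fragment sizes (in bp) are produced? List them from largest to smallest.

76, 26, 25, 14, 13 bp

SphI sites (GCATGC) start at positions 22, 36, 61, 74.
SphI cuts after base 5 of each site (before the last base), so after positions 26, 40, 65, 78.
Linear molecule, 4 cuts → 5 fragments:
  1–26 → 26 bp
  27–40 → 14 bp
  41–65 → 25 bp
  66–78 → 13 bp
  79–154 → 76 bp
Sorted largest to smallest: 76, 26, 25, 14, 13 bp.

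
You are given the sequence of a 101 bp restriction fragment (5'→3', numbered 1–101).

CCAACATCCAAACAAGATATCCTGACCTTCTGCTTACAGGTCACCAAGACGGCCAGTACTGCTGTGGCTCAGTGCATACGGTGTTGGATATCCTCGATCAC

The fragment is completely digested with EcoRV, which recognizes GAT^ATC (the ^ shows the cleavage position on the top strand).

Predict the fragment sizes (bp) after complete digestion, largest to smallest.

EcoRV sites (GATATC) start at positions 16, 87.
EcoRV cuts after base 3 of each site, so after positions 18, 89.
Linear molecule, 2 cuts → 3 fragments:
  1–18 → 18 bp
  19–89 → 71 bp
  90–101 → 12 bp
Sorted largest to smallest: 71, 18, 12 bp.

71, 18, 12 bp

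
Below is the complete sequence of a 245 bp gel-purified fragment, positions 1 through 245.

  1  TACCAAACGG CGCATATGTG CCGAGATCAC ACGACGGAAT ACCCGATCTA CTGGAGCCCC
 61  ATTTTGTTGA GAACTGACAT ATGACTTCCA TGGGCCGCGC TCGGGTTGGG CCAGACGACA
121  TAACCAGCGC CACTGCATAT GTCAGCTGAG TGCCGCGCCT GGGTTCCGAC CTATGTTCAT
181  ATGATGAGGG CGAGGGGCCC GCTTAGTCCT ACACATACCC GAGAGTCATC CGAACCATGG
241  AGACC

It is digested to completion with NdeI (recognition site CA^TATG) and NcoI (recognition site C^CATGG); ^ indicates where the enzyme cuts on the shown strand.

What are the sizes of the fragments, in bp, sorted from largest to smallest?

NdeI sites (CATATG) start at positions 13, 78, 136, 178.
NdeI cuts after base 2 of each site, so after positions 14, 79, 137, 179.
NcoI sites (CCATGG) start at positions 88, 235.
NcoI cuts after the first base of each site, so after positions 88, 235.
Combined cut positions: 14, 79, 88, 137, 179, 235.
Linear molecule, 6 cuts → 7 fragments:
  1–14 → 14 bp
  15–79 → 65 bp
  80–88 → 9 bp
  89–137 → 49 bp
  138–179 → 42 bp
  180–235 → 56 bp
  236–245 → 10 bp
Sorted largest to smallest: 65, 56, 49, 42, 14, 10, 9 bp.

65, 56, 49, 42, 14, 10, 9 bp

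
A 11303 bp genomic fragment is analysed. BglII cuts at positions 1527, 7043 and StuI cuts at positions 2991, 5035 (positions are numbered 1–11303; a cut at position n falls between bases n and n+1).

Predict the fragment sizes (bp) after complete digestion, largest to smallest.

Combined cut positions (sorted): 1527, 2991, 5035, 7043.
Linear molecule, 4 cuts → 5 fragments:
  1527 − 0 = 1527 bp
  2991 − 1527 = 1464 bp
  5035 − 2991 = 2044 bp
  7043 − 5035 = 2008 bp
  11303 − 7043 = 4260 bp
Sorted largest to smallest: 4260, 2044, 2008, 1527, 1464 bp.

4260, 2044, 2008, 1527, 1464 bp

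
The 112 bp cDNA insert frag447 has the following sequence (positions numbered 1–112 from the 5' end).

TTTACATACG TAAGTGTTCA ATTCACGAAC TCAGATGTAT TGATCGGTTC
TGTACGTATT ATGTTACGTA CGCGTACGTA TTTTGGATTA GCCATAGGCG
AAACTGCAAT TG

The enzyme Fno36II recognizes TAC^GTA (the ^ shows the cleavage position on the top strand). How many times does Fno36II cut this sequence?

4

TACGTA occurs starting at positions 7, 53, 65, 75.
Fno36II cuts at 4 sites.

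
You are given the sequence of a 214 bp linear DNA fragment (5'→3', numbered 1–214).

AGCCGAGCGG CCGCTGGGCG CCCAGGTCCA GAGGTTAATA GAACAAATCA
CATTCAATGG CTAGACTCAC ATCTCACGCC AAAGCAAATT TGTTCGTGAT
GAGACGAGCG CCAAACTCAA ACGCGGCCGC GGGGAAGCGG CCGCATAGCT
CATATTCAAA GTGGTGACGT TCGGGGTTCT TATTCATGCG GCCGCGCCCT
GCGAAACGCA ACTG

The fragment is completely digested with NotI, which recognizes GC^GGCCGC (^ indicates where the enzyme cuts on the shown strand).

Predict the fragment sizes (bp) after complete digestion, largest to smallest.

NotI sites (GCGGCCGC) start at positions 7, 123, 137, 188.
NotI cuts after base 2 of each site, so after positions 8, 124, 138, 189.
Linear molecule, 4 cuts → 5 fragments:
  1–8 → 8 bp
  9–124 → 116 bp
  125–138 → 14 bp
  139–189 → 51 bp
  190–214 → 25 bp
Sorted largest to smallest: 116, 51, 25, 14, 8 bp.

116, 51, 25, 14, 8 bp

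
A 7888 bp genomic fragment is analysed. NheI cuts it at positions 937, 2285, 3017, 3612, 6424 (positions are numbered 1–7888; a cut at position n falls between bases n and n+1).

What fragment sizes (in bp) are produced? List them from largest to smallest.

2812, 1464, 1348, 937, 732, 595 bp

Linear molecule, 5 cuts → 6 fragments:
  937 − 0 = 937 bp
  2285 − 937 = 1348 bp
  3017 − 2285 = 732 bp
  3612 − 3017 = 595 bp
  6424 − 3612 = 2812 bp
  7888 − 6424 = 1464 bp
Sorted largest to smallest: 2812, 1464, 1348, 937, 732, 595 bp.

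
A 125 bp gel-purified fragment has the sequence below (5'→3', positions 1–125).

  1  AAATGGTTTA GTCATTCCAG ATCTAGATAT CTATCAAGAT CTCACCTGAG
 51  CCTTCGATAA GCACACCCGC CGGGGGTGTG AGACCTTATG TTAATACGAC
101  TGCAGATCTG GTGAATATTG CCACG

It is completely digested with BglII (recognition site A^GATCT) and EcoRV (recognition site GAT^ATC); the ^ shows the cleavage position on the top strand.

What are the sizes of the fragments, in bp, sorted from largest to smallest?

67, 21, 19, 9, 9 bp

BglII sites (AGATCT) start at positions 19, 37, 104.
BglII cuts after the first base of each site, so after positions 19, 37, 104.
The EcoRV site (GATATC) starts at position 26.
EcoRV cuts after base 3 of each site, so after position 28.
Combined cut positions: 19, 28, 37, 104.
Linear molecule, 4 cuts → 5 fragments:
  1–19 → 19 bp
  20–28 → 9 bp
  29–37 → 9 bp
  38–104 → 67 bp
  105–125 → 21 bp
Sorted largest to smallest: 67, 21, 19, 9, 9 bp.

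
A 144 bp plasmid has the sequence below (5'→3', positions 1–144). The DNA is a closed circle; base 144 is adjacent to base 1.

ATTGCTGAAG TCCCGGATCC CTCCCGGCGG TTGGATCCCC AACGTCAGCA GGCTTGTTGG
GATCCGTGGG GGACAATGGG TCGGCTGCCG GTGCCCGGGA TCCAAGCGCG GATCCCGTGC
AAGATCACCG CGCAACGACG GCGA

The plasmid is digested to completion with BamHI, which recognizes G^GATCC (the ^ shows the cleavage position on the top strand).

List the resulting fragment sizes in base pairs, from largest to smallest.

BamHI sites (GGATCC) start at positions 15, 33, 60, 98, 110.
BamHI cuts after the first base of each site, so after positions 15, 33, 60, 98, 110.
Circular molecule, 5 cuts → 5 fragments:
  16–33 → 18 bp
  34–60 → 27 bp
  61–98 → 38 bp
  99–110 → 12 bp
  111–144 then 1–15 → 34 + 15 = 49 bp
Sorted largest to smallest: 49, 38, 27, 18, 12 bp.

49, 38, 27, 18, 12 bp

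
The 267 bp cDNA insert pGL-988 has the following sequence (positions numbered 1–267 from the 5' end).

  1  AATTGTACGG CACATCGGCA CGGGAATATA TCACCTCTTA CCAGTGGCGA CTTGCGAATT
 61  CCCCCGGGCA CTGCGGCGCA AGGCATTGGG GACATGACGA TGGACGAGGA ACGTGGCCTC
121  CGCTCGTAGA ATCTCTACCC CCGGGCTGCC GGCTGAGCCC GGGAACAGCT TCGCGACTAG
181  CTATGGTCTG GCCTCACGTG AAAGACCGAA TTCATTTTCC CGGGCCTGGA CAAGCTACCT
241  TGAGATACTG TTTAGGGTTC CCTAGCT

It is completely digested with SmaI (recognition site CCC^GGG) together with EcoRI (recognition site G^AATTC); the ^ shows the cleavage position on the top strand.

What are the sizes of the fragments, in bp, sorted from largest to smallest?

SmaI sites (CCCGGG) start at positions 63, 140, 158, 219.
SmaI cuts after base 3 of each site, so after positions 65, 142, 160, 221.
EcoRI sites (GAATTC) start at positions 56, 208.
EcoRI cuts after the first base of each site, so after positions 56, 208.
Combined cut positions: 56, 65, 142, 160, 208, 221.
Linear molecule, 6 cuts → 7 fragments:
  1–56 → 56 bp
  57–65 → 9 bp
  66–142 → 77 bp
  143–160 → 18 bp
  161–208 → 48 bp
  209–221 → 13 bp
  222–267 → 46 bp
Sorted largest to smallest: 77, 56, 48, 46, 18, 13, 9 bp.

77, 56, 48, 46, 18, 13, 9 bp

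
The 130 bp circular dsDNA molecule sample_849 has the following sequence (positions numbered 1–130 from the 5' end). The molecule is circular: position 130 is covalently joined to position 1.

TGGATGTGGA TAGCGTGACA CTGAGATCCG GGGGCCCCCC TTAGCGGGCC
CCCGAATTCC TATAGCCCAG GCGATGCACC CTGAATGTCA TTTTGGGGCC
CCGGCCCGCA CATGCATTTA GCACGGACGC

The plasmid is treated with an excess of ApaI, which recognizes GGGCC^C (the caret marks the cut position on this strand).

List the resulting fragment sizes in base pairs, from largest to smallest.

ApaI sites (GGGCCC) start at positions 32, 46, 96.
ApaI cuts after base 5 of each site (before the last base), so after positions 36, 50, 100.
Circular molecule, 3 cuts → 3 fragments:
  37–50 → 14 bp
  51–100 → 50 bp
  101–130 then 1–36 → 30 + 36 = 66 bp
Sorted largest to smallest: 66, 50, 14 bp.

66, 50, 14 bp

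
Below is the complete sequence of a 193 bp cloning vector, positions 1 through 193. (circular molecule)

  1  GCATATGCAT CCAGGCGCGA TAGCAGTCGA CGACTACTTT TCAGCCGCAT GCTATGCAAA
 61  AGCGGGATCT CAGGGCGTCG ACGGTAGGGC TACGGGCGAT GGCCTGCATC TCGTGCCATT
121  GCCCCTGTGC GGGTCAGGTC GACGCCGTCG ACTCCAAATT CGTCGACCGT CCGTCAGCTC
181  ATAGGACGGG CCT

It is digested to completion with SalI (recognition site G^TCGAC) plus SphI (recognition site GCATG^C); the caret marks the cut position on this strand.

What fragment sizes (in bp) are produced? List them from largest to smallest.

SalI sites (GTCGAC) start at positions 26, 77, 138, 147, 162.
SalI cuts after the first base of each site, so after positions 26, 77, 138, 147, 162.
The SphI site (GCATGC) starts at position 47.
SphI cuts after base 5 of each site (before the last base), so after position 51.
Combined cut positions: 26, 51, 77, 138, 147, 162.
Circular molecule, 6 cuts → 6 fragments:
  27–51 → 25 bp
  52–77 → 26 bp
  78–138 → 61 bp
  139–147 → 9 bp
  148–162 → 15 bp
  163–193 then 1–26 → 31 + 26 = 57 bp
Sorted largest to smallest: 61, 57, 26, 25, 15, 9 bp.

61, 57, 26, 25, 15, 9 bp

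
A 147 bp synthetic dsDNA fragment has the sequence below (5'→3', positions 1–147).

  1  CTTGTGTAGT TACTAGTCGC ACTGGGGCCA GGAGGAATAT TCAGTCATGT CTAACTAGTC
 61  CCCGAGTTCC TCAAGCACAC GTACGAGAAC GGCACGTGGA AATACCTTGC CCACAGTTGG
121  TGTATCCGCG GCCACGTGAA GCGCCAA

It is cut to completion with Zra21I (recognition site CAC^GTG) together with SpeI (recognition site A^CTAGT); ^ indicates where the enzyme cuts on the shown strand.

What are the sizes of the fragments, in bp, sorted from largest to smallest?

42, 41, 40, 12, 12 bp

Zra21I sites (CACGTG) start at positions 93, 133.
Zra21I cuts after base 3 of each site, so after positions 95, 135.
SpeI sites (ACTAGT) start at positions 12, 54.
SpeI cuts after the first base of each site, so after positions 12, 54.
Combined cut positions: 12, 54, 95, 135.
Linear molecule, 4 cuts → 5 fragments:
  1–12 → 12 bp
  13–54 → 42 bp
  55–95 → 41 bp
  96–135 → 40 bp
  136–147 → 12 bp
Sorted largest to smallest: 42, 41, 40, 12, 12 bp.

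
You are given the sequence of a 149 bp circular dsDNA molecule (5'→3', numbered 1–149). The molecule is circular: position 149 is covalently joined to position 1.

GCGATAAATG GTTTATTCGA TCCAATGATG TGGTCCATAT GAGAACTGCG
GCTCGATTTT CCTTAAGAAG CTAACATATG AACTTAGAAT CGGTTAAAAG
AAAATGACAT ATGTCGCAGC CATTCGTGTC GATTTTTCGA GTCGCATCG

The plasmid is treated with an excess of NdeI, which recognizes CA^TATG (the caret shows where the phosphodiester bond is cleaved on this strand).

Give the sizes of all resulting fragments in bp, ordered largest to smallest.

77, 39, 33 bp

NdeI sites (CATATG) start at positions 36, 75, 108.
NdeI cuts after base 2 of each site, so after positions 37, 76, 109.
Circular molecule, 3 cuts → 3 fragments:
  38–76 → 39 bp
  77–109 → 33 bp
  110–149 then 1–37 → 40 + 37 = 77 bp
Sorted largest to smallest: 77, 39, 33 bp.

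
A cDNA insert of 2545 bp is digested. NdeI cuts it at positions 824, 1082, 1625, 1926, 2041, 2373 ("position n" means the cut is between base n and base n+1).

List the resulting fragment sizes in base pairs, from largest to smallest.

Linear molecule, 6 cuts → 7 fragments:
  824 − 0 = 824 bp
  1082 − 824 = 258 bp
  1625 − 1082 = 543 bp
  1926 − 1625 = 301 bp
  2041 − 1926 = 115 bp
  2373 − 2041 = 332 bp
  2545 − 2373 = 172 bp
Sorted largest to smallest: 824, 543, 332, 301, 258, 172, 115 bp.

824, 543, 332, 301, 258, 172, 115 bp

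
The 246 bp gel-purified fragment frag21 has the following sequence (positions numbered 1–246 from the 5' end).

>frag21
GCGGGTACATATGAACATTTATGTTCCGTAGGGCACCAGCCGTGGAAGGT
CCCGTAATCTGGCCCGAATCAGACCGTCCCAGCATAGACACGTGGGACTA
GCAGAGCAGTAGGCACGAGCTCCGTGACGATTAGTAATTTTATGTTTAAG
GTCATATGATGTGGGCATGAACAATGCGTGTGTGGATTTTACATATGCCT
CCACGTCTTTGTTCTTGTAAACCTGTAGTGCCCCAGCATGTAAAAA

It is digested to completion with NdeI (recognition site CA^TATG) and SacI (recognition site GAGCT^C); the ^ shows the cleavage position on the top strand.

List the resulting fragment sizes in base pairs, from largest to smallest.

NdeI sites (CATATG) start at positions 8, 153, 192.
NdeI cuts after base 2 of each site, so after positions 9, 154, 193.
The SacI site (GAGCTC) starts at position 117.
SacI cuts after base 5 of each site (before the last base), so after position 121.
Combined cut positions: 9, 121, 154, 193.
Linear molecule, 4 cuts → 5 fragments:
  1–9 → 9 bp
  10–121 → 112 bp
  122–154 → 33 bp
  155–193 → 39 bp
  194–246 → 53 bp
Sorted largest to smallest: 112, 53, 39, 33, 9 bp.

112, 53, 39, 33, 9 bp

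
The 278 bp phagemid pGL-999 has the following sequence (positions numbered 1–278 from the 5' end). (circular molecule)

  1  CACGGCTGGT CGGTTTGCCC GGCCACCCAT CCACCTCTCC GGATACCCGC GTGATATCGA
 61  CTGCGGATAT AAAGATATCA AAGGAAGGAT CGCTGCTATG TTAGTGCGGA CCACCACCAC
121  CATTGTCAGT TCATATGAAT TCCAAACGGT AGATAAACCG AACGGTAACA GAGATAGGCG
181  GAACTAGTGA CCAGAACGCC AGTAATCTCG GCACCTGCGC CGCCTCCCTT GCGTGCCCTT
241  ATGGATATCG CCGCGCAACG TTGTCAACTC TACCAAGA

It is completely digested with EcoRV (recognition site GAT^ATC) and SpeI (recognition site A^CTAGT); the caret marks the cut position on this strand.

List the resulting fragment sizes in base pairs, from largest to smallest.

EcoRV sites (GATATC) start at positions 53, 74, 244.
EcoRV cuts after base 3 of each site, so after positions 55, 76, 246.
The SpeI site (ACTAGT) starts at position 183.
SpeI cuts after the first base of each site, so after position 183.
Combined cut positions: 55, 76, 183, 246.
Circular molecule, 4 cuts → 4 fragments:
  56–76 → 21 bp
  77–183 → 107 bp
  184–246 → 63 bp
  247–278 then 1–55 → 32 + 55 = 87 bp
Sorted largest to smallest: 107, 87, 63, 21 bp.

107, 87, 63, 21 bp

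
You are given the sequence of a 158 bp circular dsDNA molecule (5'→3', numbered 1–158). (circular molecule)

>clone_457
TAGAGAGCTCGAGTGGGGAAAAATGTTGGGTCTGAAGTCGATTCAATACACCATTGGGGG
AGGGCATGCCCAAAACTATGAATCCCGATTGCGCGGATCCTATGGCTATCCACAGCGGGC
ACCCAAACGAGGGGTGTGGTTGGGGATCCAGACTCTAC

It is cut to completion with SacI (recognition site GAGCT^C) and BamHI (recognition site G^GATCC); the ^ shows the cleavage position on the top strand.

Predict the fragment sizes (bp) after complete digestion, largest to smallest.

The SacI site (GAGCTC) starts at position 5.
SacI cuts after base 5 of each site (before the last base), so after position 9.
BamHI sites (GGATCC) start at positions 95, 144.
BamHI cuts after the first base of each site, so after positions 95, 144.
Combined cut positions: 9, 95, 144.
Circular molecule, 3 cuts → 3 fragments:
  10–95 → 86 bp
  96–144 → 49 bp
  145–158 then 1–9 → 14 + 9 = 23 bp
Sorted largest to smallest: 86, 49, 23 bp.

86, 49, 23 bp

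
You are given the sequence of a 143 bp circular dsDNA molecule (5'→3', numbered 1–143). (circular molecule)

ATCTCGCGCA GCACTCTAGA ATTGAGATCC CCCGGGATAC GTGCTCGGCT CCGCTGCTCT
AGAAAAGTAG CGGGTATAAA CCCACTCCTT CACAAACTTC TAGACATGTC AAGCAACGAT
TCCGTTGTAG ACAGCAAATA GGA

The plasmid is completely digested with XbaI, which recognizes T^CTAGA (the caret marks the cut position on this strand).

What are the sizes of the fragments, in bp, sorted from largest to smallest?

59, 43, 41 bp

XbaI sites (TCTAGA) start at positions 15, 58, 99.
XbaI cuts after the first base of each site, so after positions 15, 58, 99.
Circular molecule, 3 cuts → 3 fragments:
  16–58 → 43 bp
  59–99 → 41 bp
  100–143 then 1–15 → 44 + 15 = 59 bp
Sorted largest to smallest: 59, 43, 41 bp.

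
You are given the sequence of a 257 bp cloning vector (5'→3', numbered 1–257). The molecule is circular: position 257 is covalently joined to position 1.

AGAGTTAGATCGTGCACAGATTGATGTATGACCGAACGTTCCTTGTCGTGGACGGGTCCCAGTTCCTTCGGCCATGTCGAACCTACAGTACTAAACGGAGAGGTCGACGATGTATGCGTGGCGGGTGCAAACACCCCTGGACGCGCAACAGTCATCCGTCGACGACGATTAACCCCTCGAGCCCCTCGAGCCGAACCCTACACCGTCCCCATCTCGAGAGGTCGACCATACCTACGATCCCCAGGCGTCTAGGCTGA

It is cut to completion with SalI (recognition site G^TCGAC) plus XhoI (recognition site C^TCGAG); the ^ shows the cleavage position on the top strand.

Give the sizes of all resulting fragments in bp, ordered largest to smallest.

139, 55, 28, 18, 9, 8 bp

SalI sites (GTCGAC) start at positions 103, 158, 221.
SalI cuts after the first base of each site, so after positions 103, 158, 221.
XhoI sites (CTCGAG) start at positions 176, 185, 213.
XhoI cuts after the first base of each site, so after positions 176, 185, 213.
Combined cut positions: 103, 158, 176, 185, 213, 221.
Circular molecule, 6 cuts → 6 fragments:
  104–158 → 55 bp
  159–176 → 18 bp
  177–185 → 9 bp
  186–213 → 28 bp
  214–221 → 8 bp
  222–257 then 1–103 → 36 + 103 = 139 bp
Sorted largest to smallest: 139, 55, 28, 18, 9, 8 bp.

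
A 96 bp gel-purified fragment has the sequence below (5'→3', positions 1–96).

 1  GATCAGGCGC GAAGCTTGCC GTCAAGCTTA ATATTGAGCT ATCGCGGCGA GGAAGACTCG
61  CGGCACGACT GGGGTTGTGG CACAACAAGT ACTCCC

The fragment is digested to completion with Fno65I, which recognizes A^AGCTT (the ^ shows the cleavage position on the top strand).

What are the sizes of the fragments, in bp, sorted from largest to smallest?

72, 12, 12 bp

Fno65I sites (AAGCTT) start at positions 12, 24.
Fno65I cuts after the first base of each site, so after positions 12, 24.
Linear molecule, 2 cuts → 3 fragments:
  1–12 → 12 bp
  13–24 → 12 bp
  25–96 → 72 bp
Sorted largest to smallest: 72, 12, 12 bp.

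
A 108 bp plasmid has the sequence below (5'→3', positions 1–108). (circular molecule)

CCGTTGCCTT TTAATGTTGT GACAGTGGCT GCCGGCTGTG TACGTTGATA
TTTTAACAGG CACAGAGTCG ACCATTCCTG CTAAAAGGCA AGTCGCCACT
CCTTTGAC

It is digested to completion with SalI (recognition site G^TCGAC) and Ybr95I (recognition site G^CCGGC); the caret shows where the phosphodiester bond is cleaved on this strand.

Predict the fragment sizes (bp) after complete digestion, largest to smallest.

The SalI site (GTCGAC) starts at position 67.
SalI cuts after the first base of each site, so after position 67.
The Ybr95I site (GCCGGC) starts at position 31.
Ybr95I cuts after the first base of each site, so after position 31.
Combined cut positions: 31, 67.
Circular molecule, 2 cuts → 2 fragments:
  32–67 → 36 bp
  68–108 then 1–31 → 41 + 31 = 72 bp
Sorted largest to smallest: 72, 36 bp.

72, 36 bp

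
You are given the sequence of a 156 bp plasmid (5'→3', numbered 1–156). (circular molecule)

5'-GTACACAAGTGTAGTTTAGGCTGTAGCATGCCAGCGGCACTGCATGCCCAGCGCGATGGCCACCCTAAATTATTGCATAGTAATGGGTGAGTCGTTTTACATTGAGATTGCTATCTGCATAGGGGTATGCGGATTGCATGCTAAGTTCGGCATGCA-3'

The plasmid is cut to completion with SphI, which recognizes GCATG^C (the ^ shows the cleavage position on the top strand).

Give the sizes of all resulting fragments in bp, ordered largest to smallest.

SphI sites (GCATGC) start at positions 26, 42, 136, 150.
SphI cuts after base 5 of each site (before the last base), so after positions 30, 46, 140, 154.
Circular molecule, 4 cuts → 4 fragments:
  31–46 → 16 bp
  47–140 → 94 bp
  141–154 → 14 bp
  155–156 then 1–30 → 2 + 30 = 32 bp
Sorted largest to smallest: 94, 32, 16, 14 bp.

94, 32, 16, 14 bp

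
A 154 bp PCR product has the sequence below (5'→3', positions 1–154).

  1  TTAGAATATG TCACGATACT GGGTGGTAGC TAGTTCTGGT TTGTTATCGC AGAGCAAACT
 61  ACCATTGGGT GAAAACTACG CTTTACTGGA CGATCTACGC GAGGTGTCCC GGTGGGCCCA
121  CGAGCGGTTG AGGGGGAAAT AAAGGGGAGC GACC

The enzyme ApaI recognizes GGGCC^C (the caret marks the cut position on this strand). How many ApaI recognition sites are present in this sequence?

GGGCCC occurs starting at position 114.
ApaI cuts at 1 site.

1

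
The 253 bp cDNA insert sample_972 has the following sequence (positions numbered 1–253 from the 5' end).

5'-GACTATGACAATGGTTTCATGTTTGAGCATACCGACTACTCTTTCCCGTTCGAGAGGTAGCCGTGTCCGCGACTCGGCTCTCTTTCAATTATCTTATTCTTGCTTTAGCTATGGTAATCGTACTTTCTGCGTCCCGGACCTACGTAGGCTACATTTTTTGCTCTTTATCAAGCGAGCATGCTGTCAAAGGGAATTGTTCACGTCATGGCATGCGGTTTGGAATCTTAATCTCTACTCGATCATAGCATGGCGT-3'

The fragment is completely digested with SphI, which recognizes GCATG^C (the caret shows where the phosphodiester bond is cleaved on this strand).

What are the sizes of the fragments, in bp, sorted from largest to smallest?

180, 41, 32 bp

SphI sites (GCATGC) start at positions 176, 208.
SphI cuts after base 5 of each site (before the last base), so after positions 180, 212.
Linear molecule, 2 cuts → 3 fragments:
  1–180 → 180 bp
  181–212 → 32 bp
  213–253 → 41 bp
Sorted largest to smallest: 180, 41, 32 bp.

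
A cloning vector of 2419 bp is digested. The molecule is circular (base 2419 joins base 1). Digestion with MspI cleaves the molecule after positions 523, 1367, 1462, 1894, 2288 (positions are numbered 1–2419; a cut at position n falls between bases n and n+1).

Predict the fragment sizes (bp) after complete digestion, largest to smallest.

Circular molecule, 5 cuts → 5 fragments:
  1367 − 523 = 844 bp
  1462 − 1367 = 95 bp
  1894 − 1462 = 432 bp
  2288 − 1894 = 394 bp
  wrap: 2419 − 2288 + 523 = 654 bp
Sorted largest to smallest: 844, 654, 432, 394, 95 bp.

844, 654, 432, 394, 95 bp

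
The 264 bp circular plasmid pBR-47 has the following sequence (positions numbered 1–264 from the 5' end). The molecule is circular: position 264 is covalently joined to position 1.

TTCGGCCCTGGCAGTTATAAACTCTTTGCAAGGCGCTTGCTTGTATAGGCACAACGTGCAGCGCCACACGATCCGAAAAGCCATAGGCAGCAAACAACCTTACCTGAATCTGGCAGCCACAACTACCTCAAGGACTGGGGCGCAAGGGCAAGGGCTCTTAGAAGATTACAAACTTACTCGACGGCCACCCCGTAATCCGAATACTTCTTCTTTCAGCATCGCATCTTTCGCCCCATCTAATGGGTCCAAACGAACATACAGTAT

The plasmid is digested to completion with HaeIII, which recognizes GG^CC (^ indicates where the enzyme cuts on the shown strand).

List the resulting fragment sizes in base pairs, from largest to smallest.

179, 85 bp

HaeIII sites (GGCC) start at positions 4, 183.
HaeIII cuts after base 2 of each site, so after positions 5, 184.
Circular molecule, 2 cuts → 2 fragments:
  6–184 → 179 bp
  185–264 then 1–5 → 80 + 5 = 85 bp
Sorted largest to smallest: 179, 85 bp.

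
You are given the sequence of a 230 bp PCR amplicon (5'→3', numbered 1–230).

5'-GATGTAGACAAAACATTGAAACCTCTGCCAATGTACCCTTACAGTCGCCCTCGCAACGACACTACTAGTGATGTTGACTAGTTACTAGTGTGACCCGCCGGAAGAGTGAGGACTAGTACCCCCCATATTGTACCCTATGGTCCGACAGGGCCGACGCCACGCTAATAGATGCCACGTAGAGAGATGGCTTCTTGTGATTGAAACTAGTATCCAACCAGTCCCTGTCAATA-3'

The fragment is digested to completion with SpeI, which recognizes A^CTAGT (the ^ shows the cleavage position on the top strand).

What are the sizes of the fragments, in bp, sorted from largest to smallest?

SpeI sites (ACTAGT) start at positions 64, 77, 84, 112, 203.
SpeI cuts after the first base of each site, so after positions 64, 77, 84, 112, 203.
Linear molecule, 5 cuts → 6 fragments:
  1–64 → 64 bp
  65–77 → 13 bp
  78–84 → 7 bp
  85–112 → 28 bp
  113–203 → 91 bp
  204–230 → 27 bp
Sorted largest to smallest: 91, 64, 28, 27, 13, 7 bp.

91, 64, 28, 27, 13, 7 bp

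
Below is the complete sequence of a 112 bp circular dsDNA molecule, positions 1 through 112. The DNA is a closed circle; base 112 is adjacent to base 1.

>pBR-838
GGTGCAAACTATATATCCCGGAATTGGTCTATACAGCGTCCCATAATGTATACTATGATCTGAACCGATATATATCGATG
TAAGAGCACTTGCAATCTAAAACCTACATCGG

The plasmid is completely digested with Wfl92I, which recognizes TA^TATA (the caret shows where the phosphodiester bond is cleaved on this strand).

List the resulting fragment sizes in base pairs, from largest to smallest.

Wfl92I sites (TATATA) start at positions 10, 69.
Wfl92I cuts after base 2 of each site, so after positions 11, 70.
Circular molecule, 2 cuts → 2 fragments:
  12–70 → 59 bp
  71–112 then 1–11 → 42 + 11 = 53 bp
Sorted largest to smallest: 59, 53 bp.

59, 53 bp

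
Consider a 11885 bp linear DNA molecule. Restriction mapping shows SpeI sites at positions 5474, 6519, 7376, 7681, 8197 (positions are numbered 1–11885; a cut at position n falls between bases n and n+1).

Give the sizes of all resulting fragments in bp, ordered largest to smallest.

5474, 3688, 1045, 857, 516, 305 bp

Linear molecule, 5 cuts → 6 fragments:
  5474 − 0 = 5474 bp
  6519 − 5474 = 1045 bp
  7376 − 6519 = 857 bp
  7681 − 7376 = 305 bp
  8197 − 7681 = 516 bp
  11885 − 8197 = 3688 bp
Sorted largest to smallest: 5474, 3688, 1045, 857, 516, 305 bp.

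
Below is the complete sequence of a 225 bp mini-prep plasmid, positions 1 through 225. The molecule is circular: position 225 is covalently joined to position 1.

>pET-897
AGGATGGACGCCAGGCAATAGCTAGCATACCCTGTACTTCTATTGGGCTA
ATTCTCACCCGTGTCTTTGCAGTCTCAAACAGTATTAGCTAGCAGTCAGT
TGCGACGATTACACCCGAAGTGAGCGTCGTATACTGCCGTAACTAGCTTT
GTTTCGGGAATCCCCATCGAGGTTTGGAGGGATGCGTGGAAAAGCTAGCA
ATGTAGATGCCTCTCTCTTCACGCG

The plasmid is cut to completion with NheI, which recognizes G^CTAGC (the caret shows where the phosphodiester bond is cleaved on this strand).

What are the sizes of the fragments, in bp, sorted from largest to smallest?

NheI sites (GCTAGC) start at positions 21, 88, 194.
NheI cuts after the first base of each site, so after positions 21, 88, 194.
Circular molecule, 3 cuts → 3 fragments:
  22–88 → 67 bp
  89–194 → 106 bp
  195–225 then 1–21 → 31 + 21 = 52 bp
Sorted largest to smallest: 106, 67, 52 bp.

106, 67, 52 bp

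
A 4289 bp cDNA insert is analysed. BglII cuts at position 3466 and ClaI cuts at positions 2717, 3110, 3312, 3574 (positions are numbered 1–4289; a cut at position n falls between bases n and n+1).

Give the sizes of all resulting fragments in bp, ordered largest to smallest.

Combined cut positions (sorted): 2717, 3110, 3312, 3466, 3574.
Linear molecule, 5 cuts → 6 fragments:
  2717 − 0 = 2717 bp
  3110 − 2717 = 393 bp
  3312 − 3110 = 202 bp
  3466 − 3312 = 154 bp
  3574 − 3466 = 108 bp
  4289 − 3574 = 715 bp
Sorted largest to smallest: 2717, 715, 393, 202, 154, 108 bp.

2717, 715, 393, 202, 154, 108 bp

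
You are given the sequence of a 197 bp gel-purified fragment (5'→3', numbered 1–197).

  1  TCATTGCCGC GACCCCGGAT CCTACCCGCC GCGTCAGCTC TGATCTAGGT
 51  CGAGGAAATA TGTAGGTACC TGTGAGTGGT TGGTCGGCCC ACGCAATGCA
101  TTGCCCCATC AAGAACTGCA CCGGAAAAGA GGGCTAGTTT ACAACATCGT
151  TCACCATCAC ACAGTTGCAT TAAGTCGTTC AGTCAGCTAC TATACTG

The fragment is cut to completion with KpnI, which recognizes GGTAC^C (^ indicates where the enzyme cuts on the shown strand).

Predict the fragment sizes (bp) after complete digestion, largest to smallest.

128, 69 bp

The KpnI site (GGTACC) starts at position 65.
KpnI cuts after base 5 of each site (before the last base), so after position 69.
Linear molecule, 1 cut → 2 fragments:
  1–69 → 69 bp
  70–197 → 128 bp
Sorted largest to smallest: 128, 69 bp.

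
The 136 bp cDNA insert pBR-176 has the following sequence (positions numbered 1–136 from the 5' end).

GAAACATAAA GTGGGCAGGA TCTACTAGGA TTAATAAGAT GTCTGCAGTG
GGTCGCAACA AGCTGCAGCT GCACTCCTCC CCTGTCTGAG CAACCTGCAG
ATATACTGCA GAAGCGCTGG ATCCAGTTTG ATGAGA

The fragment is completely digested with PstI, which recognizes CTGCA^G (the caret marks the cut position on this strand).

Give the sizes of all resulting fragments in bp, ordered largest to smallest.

PstI sites (CTGCAG) start at positions 43, 63, 95, 106.
PstI cuts after base 5 of each site (before the last base), so after positions 47, 67, 99, 110.
Linear molecule, 4 cuts → 5 fragments:
  1–47 → 47 bp
  48–67 → 20 bp
  68–99 → 32 bp
  100–110 → 11 bp
  111–136 → 26 bp
Sorted largest to smallest: 47, 32, 26, 20, 11 bp.

47, 32, 26, 20, 11 bp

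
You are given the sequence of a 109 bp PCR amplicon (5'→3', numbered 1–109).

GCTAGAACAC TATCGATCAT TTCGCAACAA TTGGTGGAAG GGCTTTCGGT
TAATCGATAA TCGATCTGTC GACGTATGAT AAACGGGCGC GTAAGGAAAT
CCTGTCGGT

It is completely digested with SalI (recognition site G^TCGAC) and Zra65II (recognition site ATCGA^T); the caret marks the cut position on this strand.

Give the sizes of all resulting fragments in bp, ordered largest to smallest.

The SalI site (GTCGAC) starts at position 68.
SalI cuts after the first base of each site, so after position 68.
Zra65II sites (ATCGAT) start at positions 12, 53, 60.
Zra65II cuts after base 5 of each site (before the last base), so after positions 16, 57, 64.
Combined cut positions: 16, 57, 64, 68.
Linear molecule, 4 cuts → 5 fragments:
  1–16 → 16 bp
  17–57 → 41 bp
  58–64 → 7 bp
  65–68 → 4 bp
  69–109 → 41 bp
Sorted largest to smallest: 41, 41, 16, 7, 4 bp.

41, 41, 16, 7, 4 bp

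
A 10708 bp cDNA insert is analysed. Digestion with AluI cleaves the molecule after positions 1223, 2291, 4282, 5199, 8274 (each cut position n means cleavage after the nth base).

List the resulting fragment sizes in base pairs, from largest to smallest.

3075, 2434, 1991, 1223, 1068, 917 bp

Linear molecule, 5 cuts → 6 fragments:
  1223 − 0 = 1223 bp
  2291 − 1223 = 1068 bp
  4282 − 2291 = 1991 bp
  5199 − 4282 = 917 bp
  8274 − 5199 = 3075 bp
  10708 − 8274 = 2434 bp
Sorted largest to smallest: 3075, 2434, 1991, 1223, 1068, 917 bp.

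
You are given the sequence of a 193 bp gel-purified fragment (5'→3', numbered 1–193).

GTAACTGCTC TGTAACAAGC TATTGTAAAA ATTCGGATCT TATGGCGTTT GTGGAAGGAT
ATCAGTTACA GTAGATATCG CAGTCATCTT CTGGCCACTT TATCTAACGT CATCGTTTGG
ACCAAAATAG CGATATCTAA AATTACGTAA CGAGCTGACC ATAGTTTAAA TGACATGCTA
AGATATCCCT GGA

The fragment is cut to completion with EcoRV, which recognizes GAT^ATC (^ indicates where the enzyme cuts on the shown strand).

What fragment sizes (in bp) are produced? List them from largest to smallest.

60, 58, 50, 16, 9 bp

EcoRV sites (GATATC) start at positions 58, 74, 132, 182.
EcoRV cuts after base 3 of each site, so after positions 60, 76, 134, 184.
Linear molecule, 4 cuts → 5 fragments:
  1–60 → 60 bp
  61–76 → 16 bp
  77–134 → 58 bp
  135–184 → 50 bp
  185–193 → 9 bp
Sorted largest to smallest: 60, 58, 50, 16, 9 bp.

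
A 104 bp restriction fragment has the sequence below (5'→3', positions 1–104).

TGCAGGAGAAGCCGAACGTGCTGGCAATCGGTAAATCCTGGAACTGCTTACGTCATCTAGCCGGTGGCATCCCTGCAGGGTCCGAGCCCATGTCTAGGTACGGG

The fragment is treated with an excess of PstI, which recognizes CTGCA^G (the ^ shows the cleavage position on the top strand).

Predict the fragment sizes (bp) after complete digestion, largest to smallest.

The PstI site (CTGCAG) starts at position 73.
PstI cuts after base 5 of each site (before the last base), so after position 77.
Linear molecule, 1 cut → 2 fragments:
  1–77 → 77 bp
  78–104 → 27 bp
Sorted largest to smallest: 77, 27 bp.

77, 27 bp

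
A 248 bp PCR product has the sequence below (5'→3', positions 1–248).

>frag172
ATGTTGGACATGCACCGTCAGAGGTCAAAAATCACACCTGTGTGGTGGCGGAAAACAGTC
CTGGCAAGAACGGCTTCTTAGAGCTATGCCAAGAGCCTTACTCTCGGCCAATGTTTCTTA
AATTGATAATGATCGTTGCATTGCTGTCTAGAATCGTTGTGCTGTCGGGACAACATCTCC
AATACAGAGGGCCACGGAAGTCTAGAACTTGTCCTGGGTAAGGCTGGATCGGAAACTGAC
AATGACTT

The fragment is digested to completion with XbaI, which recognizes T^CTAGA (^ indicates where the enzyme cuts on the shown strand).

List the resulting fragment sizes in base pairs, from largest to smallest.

XbaI sites (TCTAGA) start at positions 147, 201.
XbaI cuts after the first base of each site, so after positions 147, 201.
Linear molecule, 2 cuts → 3 fragments:
  1–147 → 147 bp
  148–201 → 54 bp
  202–248 → 47 bp
Sorted largest to smallest: 147, 54, 47 bp.

147, 54, 47 bp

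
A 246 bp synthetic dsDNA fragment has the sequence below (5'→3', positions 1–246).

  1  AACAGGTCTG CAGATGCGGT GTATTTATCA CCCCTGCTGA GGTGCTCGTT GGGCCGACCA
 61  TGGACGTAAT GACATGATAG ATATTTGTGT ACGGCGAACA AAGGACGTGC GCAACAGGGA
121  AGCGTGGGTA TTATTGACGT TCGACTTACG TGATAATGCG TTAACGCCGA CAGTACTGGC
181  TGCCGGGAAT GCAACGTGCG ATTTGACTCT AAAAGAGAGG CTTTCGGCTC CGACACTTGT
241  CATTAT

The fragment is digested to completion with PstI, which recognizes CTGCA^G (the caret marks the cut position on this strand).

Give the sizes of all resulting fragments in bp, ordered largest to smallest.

234, 12 bp

The PstI site (CTGCAG) starts at position 8.
PstI cuts after base 5 of each site (before the last base), so after position 12.
Linear molecule, 1 cut → 2 fragments:
  1–12 → 12 bp
  13–246 → 234 bp
Sorted largest to smallest: 234, 12 bp.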